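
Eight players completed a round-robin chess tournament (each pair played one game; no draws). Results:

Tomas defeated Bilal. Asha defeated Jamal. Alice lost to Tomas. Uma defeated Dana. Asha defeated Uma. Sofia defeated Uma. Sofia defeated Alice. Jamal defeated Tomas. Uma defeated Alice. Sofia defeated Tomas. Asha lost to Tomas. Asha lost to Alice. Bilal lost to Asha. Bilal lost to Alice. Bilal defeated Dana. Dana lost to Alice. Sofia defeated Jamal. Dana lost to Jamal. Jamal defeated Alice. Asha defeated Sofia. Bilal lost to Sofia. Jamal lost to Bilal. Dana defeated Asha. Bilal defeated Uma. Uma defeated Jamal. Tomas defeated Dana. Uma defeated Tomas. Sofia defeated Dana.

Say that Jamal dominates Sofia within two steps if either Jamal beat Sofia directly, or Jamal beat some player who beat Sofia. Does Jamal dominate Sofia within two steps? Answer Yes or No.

Jamal did not beat Sofia directly.
Jamal beat Tomas, Dana, Alice, but each of them lost to Sofia. No two-step path.

No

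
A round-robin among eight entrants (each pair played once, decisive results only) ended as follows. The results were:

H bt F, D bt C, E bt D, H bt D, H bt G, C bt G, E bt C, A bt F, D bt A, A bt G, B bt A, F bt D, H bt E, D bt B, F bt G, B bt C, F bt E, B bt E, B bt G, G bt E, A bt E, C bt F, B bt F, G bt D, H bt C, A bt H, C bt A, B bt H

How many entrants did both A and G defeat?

A beat: E, F, G, H.
G beat: D, E.
Both beat: E — 1.

1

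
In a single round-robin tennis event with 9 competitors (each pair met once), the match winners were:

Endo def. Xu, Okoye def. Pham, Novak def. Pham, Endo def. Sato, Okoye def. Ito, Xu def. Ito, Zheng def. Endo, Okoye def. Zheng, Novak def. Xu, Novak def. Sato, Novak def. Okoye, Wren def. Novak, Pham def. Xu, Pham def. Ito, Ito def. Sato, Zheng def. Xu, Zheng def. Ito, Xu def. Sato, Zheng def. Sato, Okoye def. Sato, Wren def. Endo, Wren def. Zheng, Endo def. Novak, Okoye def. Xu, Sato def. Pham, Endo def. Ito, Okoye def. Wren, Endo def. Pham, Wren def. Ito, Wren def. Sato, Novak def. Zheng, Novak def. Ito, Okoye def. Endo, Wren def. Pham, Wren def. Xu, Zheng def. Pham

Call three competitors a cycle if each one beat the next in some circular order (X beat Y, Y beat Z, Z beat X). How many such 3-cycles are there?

Win totals: Okoye 7, Pham 2, Novak 6, Wren 7, Endo 5, Ito 1, Zheng 5, Sato 1, Xu 2.
A competitor with w wins dominates both others in C(w,2) triples; summing gives 21 + 1 + 15 + 21 + 10 + 0 + 10 + 0 + 1 = 79 transitive triples.
Total triples C(9,3) = 84, so cyclic triples = 84 − 79 = 5.

5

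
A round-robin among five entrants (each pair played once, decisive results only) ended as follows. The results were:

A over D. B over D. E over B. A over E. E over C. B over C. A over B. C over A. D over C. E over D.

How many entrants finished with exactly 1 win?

2

Win totals: A 3, B 2, C 1, D 1, E 3.
Exactly 1: C, D — 2 entrants.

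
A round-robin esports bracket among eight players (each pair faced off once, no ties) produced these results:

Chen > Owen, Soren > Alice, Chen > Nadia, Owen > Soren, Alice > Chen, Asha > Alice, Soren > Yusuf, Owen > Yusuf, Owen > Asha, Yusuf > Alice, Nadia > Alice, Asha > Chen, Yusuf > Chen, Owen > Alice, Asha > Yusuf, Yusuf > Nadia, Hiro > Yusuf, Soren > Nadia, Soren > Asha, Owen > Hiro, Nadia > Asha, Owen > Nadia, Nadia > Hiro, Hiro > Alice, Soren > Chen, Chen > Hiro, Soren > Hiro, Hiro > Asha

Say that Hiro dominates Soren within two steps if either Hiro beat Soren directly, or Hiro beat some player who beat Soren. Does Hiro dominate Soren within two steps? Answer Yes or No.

Hiro did not beat Soren directly.
Hiro beat Asha, Alice, Yusuf, but each of them lost to Soren. No two-step path.

No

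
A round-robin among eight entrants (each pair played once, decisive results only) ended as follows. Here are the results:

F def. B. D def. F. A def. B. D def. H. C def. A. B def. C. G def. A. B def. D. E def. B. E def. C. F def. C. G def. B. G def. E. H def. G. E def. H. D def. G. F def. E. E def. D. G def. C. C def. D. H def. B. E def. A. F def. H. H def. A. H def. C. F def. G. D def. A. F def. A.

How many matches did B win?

2

B's results: beat C, D; lost to A, E, F, G, H.
That is 2 wins.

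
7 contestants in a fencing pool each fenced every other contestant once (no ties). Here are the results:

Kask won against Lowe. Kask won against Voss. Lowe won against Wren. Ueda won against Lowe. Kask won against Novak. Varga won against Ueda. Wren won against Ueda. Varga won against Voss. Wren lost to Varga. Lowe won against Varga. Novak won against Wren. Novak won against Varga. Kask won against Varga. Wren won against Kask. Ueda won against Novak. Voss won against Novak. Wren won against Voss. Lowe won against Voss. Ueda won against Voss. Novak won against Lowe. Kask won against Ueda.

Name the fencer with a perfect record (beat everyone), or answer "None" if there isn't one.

Highest win total is Kask with 5 (out of 6 possible).
Kask lost to Wren, so no fencer went undefeated.

None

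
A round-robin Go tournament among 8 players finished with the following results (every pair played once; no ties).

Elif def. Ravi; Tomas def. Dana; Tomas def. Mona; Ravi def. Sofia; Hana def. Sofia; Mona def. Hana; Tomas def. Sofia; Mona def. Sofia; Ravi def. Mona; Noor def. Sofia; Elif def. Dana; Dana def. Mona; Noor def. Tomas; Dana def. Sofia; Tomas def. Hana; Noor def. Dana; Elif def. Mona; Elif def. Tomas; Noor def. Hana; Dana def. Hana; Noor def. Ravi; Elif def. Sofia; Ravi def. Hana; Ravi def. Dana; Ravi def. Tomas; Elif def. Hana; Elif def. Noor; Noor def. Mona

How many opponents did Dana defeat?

Dana's results: beat Mona, Sofia, Hana; lost to Tomas, Ravi, Noor, Elif.
That is 3 wins.

3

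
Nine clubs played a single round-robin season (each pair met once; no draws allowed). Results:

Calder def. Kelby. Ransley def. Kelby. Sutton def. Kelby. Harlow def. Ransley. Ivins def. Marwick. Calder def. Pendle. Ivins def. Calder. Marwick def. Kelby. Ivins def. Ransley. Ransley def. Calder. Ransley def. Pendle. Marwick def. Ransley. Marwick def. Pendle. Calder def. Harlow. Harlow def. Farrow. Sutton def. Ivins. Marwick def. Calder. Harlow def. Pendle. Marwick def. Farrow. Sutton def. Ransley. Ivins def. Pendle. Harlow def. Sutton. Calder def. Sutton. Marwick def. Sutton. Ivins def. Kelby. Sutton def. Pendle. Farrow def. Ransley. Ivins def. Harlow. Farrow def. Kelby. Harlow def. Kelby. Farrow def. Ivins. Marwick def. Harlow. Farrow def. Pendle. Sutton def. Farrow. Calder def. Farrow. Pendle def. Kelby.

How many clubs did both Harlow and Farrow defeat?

3

Harlow beat: Sutton, Ransley, Pendle, Kelby, Farrow.
Farrow beat: Ransley, Pendle, Kelby, Ivins.
Both beat: Ransley, Pendle, Kelby — 3.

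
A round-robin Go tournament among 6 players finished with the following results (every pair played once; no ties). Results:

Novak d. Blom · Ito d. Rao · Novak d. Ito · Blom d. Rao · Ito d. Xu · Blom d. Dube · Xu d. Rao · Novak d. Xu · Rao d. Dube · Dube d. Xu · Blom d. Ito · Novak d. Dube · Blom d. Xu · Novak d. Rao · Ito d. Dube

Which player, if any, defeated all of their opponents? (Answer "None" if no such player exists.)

Novak

Novak has 5 wins out of 5 opponents — a perfect record.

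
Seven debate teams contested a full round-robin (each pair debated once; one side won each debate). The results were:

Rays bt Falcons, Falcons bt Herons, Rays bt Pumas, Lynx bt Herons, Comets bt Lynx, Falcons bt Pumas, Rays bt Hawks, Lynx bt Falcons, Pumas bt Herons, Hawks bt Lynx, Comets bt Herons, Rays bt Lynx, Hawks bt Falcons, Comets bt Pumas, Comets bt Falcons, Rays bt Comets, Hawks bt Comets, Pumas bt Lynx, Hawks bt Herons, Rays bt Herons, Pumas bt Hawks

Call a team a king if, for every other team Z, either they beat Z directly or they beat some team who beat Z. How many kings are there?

Rays reaches everyone (king).
Lynx cannot reach Rays, Hawks, Comets in two steps.
Hawks cannot reach Rays in two steps.
Pumas cannot reach Rays in two steps.
Comets cannot reach Rays in two steps.
Falcons cannot reach Rays, Comets in two steps.
Herons cannot reach Rays, Lynx, Hawks, Pumas, Comets, Falcons in two steps.
Kings: Rays — 1.

1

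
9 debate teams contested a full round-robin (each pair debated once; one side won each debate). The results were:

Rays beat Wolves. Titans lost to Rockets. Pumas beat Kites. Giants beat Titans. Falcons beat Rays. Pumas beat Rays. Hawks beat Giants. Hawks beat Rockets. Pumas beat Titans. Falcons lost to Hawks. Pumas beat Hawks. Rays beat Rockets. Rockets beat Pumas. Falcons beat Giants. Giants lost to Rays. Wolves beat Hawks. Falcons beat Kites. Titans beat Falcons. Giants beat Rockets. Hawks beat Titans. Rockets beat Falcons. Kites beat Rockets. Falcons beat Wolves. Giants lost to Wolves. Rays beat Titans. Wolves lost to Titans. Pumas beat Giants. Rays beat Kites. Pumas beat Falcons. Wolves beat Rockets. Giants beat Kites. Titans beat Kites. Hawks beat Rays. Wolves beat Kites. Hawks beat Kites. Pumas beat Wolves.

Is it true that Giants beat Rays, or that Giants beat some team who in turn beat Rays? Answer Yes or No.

No

Giants did not beat Rays directly.
Giants beat Rockets, Titans, Kites, but each of them lost to Rays. No two-step path.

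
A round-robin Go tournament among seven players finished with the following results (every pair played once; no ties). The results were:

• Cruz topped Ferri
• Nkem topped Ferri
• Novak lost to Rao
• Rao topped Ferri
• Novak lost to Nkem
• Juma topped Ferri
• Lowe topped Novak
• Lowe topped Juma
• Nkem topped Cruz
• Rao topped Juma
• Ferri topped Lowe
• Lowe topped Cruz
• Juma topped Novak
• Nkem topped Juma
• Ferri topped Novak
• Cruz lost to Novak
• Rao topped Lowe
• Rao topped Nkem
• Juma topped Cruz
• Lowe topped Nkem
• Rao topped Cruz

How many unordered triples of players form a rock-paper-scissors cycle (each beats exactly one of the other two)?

4

Win totals: Cruz 1, Rao 6, Lowe 4, Juma 3, Ferri 2, Novak 1, Nkem 4.
A player with w wins dominates both others in C(w,2) triples; summing gives 0 + 15 + 6 + 3 + 1 + 0 + 6 = 31 transitive triples.
Total triples C(7,3) = 35, so cyclic triples = 35 − 31 = 4.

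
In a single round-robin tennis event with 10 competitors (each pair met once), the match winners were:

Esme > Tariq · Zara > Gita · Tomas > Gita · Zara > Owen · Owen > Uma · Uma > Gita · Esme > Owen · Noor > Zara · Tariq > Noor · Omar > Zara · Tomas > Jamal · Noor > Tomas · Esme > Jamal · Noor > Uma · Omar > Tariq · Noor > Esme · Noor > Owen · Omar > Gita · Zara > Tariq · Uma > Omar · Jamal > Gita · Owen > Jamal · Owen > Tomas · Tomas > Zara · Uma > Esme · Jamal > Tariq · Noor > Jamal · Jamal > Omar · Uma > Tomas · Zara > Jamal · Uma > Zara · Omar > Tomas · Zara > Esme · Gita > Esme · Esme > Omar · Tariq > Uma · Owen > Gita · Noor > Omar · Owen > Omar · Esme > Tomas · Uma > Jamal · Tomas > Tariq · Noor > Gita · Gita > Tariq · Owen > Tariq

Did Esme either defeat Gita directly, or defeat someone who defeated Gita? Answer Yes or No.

Esme did not beat Gita directly.
Esme beat Tomas, Omar, Owen, Jamal, Tariq. Of those, Tomas beat Gita.

Yes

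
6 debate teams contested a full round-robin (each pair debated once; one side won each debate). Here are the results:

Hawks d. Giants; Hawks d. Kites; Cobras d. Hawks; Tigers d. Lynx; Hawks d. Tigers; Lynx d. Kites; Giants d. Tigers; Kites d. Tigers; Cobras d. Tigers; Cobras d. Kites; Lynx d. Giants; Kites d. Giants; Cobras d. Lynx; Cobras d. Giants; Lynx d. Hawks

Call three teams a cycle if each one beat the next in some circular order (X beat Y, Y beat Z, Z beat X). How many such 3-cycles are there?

3

Win totals: Hawks 3, Cobras 5, Kites 2, Tigers 1, Giants 1, Lynx 3.
A team with w wins dominates both others in C(w,2) triples; summing gives 3 + 10 + 1 + 0 + 0 + 3 = 17 transitive triples.
Total triples C(6,3) = 20, so cyclic triples = 20 − 17 = 3.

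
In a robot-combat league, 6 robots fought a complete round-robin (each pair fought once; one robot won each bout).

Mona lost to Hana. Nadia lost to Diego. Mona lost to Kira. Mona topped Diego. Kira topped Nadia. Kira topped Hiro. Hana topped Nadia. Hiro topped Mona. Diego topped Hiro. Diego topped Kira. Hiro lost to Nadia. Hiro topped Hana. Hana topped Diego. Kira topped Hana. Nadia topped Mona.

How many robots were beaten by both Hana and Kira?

2

Hana beat: Mona, Nadia, Diego.
Kira beat: Mona, Hana, Hiro, Nadia.
Both beat: Mona, Nadia — 2.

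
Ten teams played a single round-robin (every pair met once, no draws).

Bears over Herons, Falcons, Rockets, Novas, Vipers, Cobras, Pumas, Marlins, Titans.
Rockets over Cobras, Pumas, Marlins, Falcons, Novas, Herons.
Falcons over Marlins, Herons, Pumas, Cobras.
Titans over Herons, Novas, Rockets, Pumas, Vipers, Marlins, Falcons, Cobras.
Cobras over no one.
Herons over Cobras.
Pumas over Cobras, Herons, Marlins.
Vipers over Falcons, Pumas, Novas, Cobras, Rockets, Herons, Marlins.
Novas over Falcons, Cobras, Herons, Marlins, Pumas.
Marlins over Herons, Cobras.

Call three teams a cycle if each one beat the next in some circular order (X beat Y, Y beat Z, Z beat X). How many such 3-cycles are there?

Win totals: Vipers 7, Herons 1, Cobras 0, Marlins 2, Novas 5, Bears 9, Rockets 6, Titans 8, Falcons 4, Pumas 3.
A team with w wins dominates both others in C(w,2) triples; summing gives 21 + 0 + 0 + 1 + 10 + 36 + 15 + 28 + 6 + 3 = 120 transitive triples.
Total triples C(10,3) = 120, so cyclic triples = 120 − 120 = 0.

0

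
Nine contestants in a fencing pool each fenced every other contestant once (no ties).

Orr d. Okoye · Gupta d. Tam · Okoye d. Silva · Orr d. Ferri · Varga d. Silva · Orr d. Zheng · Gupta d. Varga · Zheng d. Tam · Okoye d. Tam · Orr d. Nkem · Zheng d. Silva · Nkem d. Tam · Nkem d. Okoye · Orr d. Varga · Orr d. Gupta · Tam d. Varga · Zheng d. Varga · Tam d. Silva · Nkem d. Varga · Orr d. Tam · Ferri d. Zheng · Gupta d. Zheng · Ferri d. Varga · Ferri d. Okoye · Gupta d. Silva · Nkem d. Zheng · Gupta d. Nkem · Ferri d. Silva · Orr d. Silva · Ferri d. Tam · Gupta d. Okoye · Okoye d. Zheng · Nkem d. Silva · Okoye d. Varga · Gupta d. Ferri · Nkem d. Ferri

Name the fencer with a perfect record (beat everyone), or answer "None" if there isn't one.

Orr has 8 wins out of 8 opponents — a perfect record.

Orr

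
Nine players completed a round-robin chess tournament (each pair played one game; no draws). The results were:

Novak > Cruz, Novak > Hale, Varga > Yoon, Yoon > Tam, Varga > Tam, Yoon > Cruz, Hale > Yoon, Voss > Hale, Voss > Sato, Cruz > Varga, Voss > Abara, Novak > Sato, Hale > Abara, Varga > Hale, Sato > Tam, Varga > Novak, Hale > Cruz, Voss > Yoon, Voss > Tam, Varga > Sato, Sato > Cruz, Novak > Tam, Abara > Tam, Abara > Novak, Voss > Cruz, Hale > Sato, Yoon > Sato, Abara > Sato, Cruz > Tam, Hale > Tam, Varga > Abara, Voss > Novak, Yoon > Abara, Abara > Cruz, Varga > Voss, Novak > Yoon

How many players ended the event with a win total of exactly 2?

2

Win totals: Varga 7, Sato 2, Hale 5, Cruz 2, Yoon 4, Tam 0, Abara 4, Voss 7, Novak 5.
Exactly 2: Sato, Cruz — 2 players.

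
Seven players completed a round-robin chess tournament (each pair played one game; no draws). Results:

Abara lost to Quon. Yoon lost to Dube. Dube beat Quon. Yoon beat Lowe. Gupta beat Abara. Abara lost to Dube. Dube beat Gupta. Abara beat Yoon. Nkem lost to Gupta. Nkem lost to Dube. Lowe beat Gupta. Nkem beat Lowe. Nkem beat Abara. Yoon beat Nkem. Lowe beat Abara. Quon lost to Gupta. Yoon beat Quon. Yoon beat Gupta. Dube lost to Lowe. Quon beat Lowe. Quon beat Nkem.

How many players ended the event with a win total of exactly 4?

Win totals: Quon 3, Gupta 3, Abara 1, Dube 5, Lowe 3, Nkem 2, Yoon 4.
Exactly 4: Yoon — 1 player.

1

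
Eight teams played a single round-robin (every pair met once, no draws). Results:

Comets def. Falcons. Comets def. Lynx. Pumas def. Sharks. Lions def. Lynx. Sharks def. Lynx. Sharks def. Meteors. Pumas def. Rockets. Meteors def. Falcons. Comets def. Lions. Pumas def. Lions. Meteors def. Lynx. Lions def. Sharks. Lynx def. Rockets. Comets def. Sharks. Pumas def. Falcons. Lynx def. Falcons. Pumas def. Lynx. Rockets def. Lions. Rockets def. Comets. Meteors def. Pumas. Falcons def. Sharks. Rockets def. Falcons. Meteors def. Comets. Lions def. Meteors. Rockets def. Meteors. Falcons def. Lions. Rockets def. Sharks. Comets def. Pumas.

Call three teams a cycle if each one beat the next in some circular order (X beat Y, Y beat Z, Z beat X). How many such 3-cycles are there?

Win totals: Lions 3, Rockets 5, Falcons 2, Meteors 4, Sharks 2, Comets 5, Pumas 5, Lynx 2.
A team with w wins dominates both others in C(w,2) triples; summing gives 3 + 10 + 1 + 6 + 1 + 10 + 10 + 1 = 42 transitive triples.
Total triples C(8,3) = 56, so cyclic triples = 56 − 42 = 14.

14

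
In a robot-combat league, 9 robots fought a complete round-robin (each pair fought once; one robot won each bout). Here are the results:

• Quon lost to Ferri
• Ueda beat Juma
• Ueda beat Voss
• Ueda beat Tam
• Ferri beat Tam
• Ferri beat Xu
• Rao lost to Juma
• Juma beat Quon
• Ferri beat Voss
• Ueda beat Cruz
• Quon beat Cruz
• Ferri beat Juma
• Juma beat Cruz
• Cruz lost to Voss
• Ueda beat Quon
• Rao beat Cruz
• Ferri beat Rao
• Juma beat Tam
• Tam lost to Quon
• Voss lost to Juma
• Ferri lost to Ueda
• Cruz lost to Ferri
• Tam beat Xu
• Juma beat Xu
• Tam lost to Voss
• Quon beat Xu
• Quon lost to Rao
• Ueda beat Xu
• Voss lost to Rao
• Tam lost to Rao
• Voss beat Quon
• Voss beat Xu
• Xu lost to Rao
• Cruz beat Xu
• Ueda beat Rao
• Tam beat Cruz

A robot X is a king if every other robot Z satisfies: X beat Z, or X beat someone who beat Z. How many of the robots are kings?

Cruz cannot reach Ferri, Ueda, Quon, Voss, Tam, Juma, Rao in two steps.
Ferri cannot reach Ueda in two steps.
Xu cannot reach Cruz, Ferri, Ueda, Quon, Voss, Tam, Juma, Rao in two steps.
Ueda reaches everyone (king).
Quon cannot reach Ferri, Ueda, Voss, Juma, Rao in two steps.
Voss cannot reach Ferri, Ueda, Juma, Rao in two steps.
Tam cannot reach Ferri, Ueda, Quon, Voss, Juma, Rao in two steps.
Juma cannot reach Ferri, Ueda in two steps.
Rao cannot reach Ferri, Ueda, Juma in two steps.
Kings: Ueda — 1.

1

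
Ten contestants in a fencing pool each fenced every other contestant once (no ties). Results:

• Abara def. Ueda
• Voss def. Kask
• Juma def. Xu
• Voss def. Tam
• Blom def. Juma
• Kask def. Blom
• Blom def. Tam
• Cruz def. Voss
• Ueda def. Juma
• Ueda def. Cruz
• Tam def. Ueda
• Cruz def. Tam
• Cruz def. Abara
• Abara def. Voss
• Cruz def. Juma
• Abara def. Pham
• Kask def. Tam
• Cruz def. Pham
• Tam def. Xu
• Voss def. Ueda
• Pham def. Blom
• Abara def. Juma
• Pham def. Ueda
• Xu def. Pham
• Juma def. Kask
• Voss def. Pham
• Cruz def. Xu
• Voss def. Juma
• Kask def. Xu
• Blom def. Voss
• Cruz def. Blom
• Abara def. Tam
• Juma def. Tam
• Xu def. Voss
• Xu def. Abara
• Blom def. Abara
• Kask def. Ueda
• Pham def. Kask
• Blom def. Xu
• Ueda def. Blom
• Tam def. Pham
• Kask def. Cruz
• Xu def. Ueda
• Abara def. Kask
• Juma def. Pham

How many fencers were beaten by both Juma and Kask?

2

Juma beat: Tam, Pham, Xu, Kask.
Kask beat: Tam, Ueda, Xu, Cruz, Blom.
Both beat: Tam, Xu — 2.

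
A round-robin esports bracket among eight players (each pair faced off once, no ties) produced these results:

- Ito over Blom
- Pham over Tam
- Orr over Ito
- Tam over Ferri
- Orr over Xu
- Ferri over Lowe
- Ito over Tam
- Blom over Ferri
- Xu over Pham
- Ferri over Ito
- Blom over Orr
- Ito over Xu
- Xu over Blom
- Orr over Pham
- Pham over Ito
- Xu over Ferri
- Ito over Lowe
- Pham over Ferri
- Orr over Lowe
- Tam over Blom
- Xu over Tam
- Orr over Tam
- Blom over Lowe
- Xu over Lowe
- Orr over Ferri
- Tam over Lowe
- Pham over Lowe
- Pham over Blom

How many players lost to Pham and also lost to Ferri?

Pham beat: Blom, Tam, Ferri, Lowe, Ito.
Ferri beat: Lowe, Ito.
Both beat: Lowe, Ito — 2.

2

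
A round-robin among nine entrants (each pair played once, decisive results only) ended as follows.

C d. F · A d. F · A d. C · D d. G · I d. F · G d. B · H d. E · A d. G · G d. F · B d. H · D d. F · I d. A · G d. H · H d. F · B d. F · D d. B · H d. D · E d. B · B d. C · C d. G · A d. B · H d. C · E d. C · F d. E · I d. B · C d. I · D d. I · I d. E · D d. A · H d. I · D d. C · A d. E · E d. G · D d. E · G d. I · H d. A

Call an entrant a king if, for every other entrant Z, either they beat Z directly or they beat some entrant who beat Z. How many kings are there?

4

A cannot reach D in two steps.
B reaches everyone (king).
C cannot reach D in two steps.
D reaches everyone (king).
E cannot reach A, D in two steps.
F cannot reach A, D, H, I in two steps.
G reaches everyone (king).
H reaches everyone (king).
I cannot reach D in two steps.
Kings: B, D, G, H — 4.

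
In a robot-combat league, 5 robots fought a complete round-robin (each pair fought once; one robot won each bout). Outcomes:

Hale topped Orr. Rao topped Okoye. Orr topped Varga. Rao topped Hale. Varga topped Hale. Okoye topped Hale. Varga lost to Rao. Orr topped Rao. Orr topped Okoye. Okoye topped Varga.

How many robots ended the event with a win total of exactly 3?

2

Win totals: Hale 1, Rao 3, Orr 3, Varga 1, Okoye 2.
Exactly 3: Rao, Orr — 2 robots.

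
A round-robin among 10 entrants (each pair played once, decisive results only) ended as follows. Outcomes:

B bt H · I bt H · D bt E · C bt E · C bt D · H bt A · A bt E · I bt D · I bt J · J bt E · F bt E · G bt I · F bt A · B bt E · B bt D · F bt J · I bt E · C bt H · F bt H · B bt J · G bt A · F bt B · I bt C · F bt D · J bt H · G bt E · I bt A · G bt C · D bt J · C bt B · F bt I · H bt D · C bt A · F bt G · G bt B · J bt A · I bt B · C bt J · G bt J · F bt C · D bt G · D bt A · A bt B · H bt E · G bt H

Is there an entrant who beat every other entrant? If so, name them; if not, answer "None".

F

F has 9 wins out of 9 opponents — a perfect record.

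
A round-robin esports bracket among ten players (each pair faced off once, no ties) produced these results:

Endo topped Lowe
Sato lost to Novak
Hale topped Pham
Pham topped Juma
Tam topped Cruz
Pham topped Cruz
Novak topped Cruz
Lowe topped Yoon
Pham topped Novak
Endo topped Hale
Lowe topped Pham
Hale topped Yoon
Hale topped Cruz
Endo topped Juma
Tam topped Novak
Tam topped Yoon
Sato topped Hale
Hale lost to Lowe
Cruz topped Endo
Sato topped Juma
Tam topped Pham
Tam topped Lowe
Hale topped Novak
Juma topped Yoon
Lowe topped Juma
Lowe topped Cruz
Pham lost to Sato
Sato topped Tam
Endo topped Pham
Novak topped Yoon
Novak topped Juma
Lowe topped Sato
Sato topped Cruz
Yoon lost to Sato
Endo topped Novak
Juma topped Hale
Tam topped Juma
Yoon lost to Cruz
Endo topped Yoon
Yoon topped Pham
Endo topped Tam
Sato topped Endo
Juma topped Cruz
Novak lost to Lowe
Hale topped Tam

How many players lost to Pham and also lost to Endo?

2

Pham beat: Novak, Juma, Cruz.
Endo beat: Tam, Novak, Pham, Hale, Yoon, Lowe, Juma.
Both beat: Novak, Juma — 2.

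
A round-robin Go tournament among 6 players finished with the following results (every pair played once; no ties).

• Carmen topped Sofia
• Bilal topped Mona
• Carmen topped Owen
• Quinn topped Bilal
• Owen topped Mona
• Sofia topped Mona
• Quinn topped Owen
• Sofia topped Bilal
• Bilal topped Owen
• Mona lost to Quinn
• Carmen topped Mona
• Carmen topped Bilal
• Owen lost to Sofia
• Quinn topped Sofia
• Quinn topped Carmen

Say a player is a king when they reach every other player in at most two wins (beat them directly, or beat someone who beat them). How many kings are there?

1

Owen cannot reach Sofia, Quinn, Carmen, Bilal in two steps.
Mona cannot reach Owen, Sofia, Quinn, Carmen, Bilal in two steps.
Sofia cannot reach Quinn, Carmen in two steps.
Quinn reaches everyone (king).
Carmen cannot reach Quinn in two steps.
Bilal cannot reach Sofia, Quinn, Carmen in two steps.
Kings: Quinn — 1.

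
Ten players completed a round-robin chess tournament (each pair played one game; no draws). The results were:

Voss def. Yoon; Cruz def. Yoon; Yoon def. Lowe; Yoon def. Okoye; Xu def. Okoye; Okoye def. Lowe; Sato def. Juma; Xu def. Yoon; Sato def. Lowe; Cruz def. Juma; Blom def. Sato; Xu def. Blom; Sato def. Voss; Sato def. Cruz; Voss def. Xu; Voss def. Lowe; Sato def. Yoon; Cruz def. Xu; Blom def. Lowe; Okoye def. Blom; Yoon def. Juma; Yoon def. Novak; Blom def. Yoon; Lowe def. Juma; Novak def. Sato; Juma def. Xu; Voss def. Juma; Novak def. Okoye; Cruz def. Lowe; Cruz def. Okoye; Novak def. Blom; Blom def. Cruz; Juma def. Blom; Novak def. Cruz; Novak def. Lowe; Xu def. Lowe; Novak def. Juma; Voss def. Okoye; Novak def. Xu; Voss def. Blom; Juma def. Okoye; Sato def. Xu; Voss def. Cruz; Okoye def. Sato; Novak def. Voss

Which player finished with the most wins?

Win totals: Blom 4, Voss 7, Yoon 4, Okoye 3, Cruz 5, Novak 8, Lowe 1, Sato 6, Juma 3, Xu 4.
Novak leads with 8 wins (next highest: 7).

Novak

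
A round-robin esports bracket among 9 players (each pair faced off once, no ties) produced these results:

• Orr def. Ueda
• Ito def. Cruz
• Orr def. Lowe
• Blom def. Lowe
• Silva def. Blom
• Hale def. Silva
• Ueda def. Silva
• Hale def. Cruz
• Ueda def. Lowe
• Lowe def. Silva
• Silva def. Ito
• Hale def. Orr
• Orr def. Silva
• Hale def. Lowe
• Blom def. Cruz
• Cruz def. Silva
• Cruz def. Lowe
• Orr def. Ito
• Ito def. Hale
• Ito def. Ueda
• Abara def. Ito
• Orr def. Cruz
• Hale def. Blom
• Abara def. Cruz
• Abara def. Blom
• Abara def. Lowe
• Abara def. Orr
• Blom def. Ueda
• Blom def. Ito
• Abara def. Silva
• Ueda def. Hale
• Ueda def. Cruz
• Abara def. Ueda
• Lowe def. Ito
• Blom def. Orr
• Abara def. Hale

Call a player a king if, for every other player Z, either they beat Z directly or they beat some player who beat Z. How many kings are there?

Silva cannot reach Abara in two steps.
Ito cannot reach Abara in two steps.
Lowe cannot reach Abara, Orr in two steps.
Ueda cannot reach Abara in two steps.
Cruz cannot reach Ueda, Abara, Orr, Hale in two steps.
Abara reaches everyone (king).
Blom cannot reach Abara in two steps.
Orr cannot reach Abara in two steps.
Hale cannot reach Abara in two steps.
Kings: Abara — 1.

1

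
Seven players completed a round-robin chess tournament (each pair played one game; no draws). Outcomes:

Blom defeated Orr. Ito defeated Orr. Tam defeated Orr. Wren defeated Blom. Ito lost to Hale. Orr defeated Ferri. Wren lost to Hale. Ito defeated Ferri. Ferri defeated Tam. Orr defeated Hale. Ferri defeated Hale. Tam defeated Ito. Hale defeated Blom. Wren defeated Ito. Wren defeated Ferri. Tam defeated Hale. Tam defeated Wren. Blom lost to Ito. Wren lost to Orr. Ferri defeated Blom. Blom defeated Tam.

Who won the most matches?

Tam

Win totals: Tam 4, Ito 3, Ferri 3, Wren 3, Hale 3, Blom 2, Orr 3.
Tam leads with 4 wins (next highest: 3).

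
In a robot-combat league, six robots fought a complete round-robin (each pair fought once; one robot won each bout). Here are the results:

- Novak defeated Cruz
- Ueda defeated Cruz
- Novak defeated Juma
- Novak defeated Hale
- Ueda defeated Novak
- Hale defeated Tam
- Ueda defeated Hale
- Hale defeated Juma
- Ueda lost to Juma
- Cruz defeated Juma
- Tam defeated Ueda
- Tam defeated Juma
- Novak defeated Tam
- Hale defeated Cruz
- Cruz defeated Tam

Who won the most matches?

Novak

Win totals: Juma 1, Cruz 2, Tam 2, Hale 3, Ueda 3, Novak 4.
Novak leads with 4 wins (next highest: 3).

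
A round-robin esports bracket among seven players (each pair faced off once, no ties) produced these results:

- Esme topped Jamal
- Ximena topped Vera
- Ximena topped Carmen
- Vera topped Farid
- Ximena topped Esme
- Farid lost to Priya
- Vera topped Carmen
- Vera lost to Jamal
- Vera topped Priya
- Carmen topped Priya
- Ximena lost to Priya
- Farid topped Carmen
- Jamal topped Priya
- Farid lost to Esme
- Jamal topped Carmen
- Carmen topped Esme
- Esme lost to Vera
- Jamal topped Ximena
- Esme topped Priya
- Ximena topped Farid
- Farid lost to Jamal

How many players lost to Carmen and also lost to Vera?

2

Carmen beat: Esme, Priya.
Vera beat: Carmen, Farid, Esme, Priya.
Both beat: Esme, Priya — 2.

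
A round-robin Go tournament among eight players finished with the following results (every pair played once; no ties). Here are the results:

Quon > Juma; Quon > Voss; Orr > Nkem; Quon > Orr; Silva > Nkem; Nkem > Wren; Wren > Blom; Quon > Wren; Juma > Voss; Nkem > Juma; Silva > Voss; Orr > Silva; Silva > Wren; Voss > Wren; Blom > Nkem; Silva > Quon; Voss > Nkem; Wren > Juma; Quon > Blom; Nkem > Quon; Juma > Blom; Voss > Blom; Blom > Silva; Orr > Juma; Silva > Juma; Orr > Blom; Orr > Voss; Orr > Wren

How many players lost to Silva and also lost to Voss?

Silva beat: Wren, Juma, Voss, Quon, Nkem.
Voss beat: Wren, Nkem, Blom.
Both beat: Wren, Nkem — 2.

2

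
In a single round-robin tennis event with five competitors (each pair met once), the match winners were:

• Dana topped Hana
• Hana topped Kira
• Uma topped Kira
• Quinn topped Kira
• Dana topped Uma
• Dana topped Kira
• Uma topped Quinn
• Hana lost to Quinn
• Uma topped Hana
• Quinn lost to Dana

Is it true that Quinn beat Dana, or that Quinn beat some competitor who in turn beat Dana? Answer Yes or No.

No

Quinn did not beat Dana directly.
Quinn beat Kira, Hana, but each of them lost to Dana. No two-step path.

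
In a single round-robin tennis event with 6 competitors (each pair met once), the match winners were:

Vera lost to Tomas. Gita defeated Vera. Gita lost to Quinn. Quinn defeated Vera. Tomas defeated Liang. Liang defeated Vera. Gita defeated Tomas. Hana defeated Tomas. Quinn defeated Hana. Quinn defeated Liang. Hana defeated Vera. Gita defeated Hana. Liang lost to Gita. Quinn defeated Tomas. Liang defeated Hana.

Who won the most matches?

Quinn

Win totals: Quinn 5, Vera 0, Tomas 2, Liang 2, Hana 2, Gita 4.
Quinn leads with 5 wins (next highest: 4).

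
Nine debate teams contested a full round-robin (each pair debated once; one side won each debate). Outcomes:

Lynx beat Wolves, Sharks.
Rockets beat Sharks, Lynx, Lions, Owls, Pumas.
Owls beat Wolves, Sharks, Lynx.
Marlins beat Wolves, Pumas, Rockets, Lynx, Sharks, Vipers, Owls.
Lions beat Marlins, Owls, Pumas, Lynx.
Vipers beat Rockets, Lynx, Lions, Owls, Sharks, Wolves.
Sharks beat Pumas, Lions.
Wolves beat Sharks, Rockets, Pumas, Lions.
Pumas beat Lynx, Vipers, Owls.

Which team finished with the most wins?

Win totals: Vipers 6, Sharks 2, Pumas 3, Marlins 7, Wolves 4, Rockets 5, Lions 4, Lynx 2, Owls 3.
Marlins leads with 7 wins (next highest: 6).

Marlins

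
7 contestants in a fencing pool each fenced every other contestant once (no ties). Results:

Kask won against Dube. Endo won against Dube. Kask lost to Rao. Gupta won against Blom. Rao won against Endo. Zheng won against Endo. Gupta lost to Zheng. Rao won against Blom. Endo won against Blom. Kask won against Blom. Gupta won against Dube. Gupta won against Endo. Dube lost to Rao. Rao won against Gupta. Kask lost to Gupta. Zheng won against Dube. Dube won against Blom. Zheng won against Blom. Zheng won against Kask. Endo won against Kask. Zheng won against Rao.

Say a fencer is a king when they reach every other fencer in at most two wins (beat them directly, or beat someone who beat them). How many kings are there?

Endo cannot reach Zheng, Rao, Gupta in two steps.
Dube cannot reach Endo, Zheng, Kask, Rao, Gupta in two steps.
Zheng reaches everyone (king).
Blom cannot reach Endo, Dube, Zheng, Kask, Rao, Gupta in two steps.
Kask cannot reach Endo, Zheng, Rao, Gupta in two steps.
Rao cannot reach Zheng in two steps.
Gupta cannot reach Zheng, Rao in two steps.
Kings: Zheng — 1.

1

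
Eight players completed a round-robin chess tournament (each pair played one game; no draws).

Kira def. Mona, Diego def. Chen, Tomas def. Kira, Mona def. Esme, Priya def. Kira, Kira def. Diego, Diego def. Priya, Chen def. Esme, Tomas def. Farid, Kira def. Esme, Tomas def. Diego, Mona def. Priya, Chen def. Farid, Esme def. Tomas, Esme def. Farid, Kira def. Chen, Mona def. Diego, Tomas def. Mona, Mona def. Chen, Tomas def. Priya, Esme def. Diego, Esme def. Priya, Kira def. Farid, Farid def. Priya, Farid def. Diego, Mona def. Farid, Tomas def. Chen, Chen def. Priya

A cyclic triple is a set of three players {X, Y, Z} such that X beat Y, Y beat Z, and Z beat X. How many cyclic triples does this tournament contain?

Win totals: Farid 2, Esme 4, Mona 5, Diego 2, Priya 1, Chen 3, Tomas 6, Kira 5.
A player with w wins dominates both others in C(w,2) triples; summing gives 1 + 6 + 10 + 1 + 0 + 3 + 15 + 10 = 46 transitive triples.
Total triples C(8,3) = 56, so cyclic triples = 56 − 46 = 10.

10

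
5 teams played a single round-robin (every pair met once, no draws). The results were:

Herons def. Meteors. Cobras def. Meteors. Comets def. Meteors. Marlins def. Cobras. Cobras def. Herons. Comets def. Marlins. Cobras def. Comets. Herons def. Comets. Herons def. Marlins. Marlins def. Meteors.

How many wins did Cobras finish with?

3

Cobras' results: beat Meteors, Comets, Herons; lost to Marlins.
That is 3 wins.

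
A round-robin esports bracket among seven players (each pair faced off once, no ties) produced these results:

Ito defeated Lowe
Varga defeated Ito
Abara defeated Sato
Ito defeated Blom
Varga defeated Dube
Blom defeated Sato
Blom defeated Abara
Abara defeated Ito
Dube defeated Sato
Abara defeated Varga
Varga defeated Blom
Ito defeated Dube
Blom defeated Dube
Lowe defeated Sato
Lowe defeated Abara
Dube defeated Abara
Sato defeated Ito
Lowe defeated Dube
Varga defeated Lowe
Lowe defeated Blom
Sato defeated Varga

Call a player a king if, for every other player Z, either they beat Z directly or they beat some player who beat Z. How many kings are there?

3

Blom cannot reach Lowe in two steps.
Dube cannot reach Blom, Lowe in two steps.
Abara reaches everyone (king).
Varga reaches everyone (king).
Ito cannot reach Varga in two steps.
Sato cannot reach Abara in two steps.
Lowe reaches everyone (king).
Kings: Abara, Varga, Lowe — 3.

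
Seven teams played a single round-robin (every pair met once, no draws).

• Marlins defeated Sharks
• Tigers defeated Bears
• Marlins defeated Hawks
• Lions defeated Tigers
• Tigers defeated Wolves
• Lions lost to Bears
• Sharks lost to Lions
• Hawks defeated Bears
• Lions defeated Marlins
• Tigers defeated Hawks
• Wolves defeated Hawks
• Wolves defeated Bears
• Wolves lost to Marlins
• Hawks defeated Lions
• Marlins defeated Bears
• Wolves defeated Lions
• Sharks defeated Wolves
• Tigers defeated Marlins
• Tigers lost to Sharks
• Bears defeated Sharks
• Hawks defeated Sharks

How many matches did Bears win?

Bears' results: beat Sharks, Lions; lost to Wolves, Tigers, Marlins, Hawks.
That is 2 wins.

2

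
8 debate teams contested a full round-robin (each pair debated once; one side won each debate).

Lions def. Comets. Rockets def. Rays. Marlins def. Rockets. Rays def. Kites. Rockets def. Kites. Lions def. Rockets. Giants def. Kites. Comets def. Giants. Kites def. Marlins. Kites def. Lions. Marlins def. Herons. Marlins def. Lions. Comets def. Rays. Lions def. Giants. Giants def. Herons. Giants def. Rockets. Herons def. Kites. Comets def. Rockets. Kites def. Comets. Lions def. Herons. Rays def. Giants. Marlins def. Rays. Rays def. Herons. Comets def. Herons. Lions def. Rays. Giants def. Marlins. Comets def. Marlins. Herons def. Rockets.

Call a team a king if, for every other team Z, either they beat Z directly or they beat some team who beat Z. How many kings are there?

7

Rays reaches everyone (king).
Comets reaches everyone (king).
Kites reaches everyone (king).
Giants reaches everyone (king).
Herons cannot reach Giants in two steps.
Rockets reaches everyone (king).
Lions reaches everyone (king).
Marlins reaches everyone (king).
Kings: Rays, Comets, Kites, Giants, Rockets, Lions, Marlins — 7.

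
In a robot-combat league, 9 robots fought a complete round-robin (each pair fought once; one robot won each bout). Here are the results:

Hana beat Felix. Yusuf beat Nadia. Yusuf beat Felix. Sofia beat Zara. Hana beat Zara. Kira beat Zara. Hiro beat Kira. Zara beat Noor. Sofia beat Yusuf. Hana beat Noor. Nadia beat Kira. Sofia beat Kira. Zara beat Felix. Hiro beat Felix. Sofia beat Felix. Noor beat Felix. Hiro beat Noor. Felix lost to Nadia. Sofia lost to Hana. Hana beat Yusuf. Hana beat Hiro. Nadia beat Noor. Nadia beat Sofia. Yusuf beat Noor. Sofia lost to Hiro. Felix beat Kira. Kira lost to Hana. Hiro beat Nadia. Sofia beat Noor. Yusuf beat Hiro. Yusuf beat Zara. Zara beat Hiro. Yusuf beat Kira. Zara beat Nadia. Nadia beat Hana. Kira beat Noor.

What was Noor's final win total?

Noor's results: beat Felix; lost to Yusuf, Hana, Hiro, Nadia, Kira, Zara, Sofia.
That is 1 win.

1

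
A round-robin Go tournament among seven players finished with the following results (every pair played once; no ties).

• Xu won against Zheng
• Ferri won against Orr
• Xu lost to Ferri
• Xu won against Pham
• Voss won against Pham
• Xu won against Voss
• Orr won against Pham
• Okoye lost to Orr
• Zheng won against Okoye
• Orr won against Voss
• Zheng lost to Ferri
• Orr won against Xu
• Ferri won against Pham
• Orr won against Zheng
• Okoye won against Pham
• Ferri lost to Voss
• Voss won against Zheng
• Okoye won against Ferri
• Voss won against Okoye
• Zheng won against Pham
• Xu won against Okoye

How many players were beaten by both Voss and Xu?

3

Voss beat: Ferri, Zheng, Okoye, Pham.
Xu beat: Voss, Zheng, Okoye, Pham.
Both beat: Zheng, Okoye, Pham — 3.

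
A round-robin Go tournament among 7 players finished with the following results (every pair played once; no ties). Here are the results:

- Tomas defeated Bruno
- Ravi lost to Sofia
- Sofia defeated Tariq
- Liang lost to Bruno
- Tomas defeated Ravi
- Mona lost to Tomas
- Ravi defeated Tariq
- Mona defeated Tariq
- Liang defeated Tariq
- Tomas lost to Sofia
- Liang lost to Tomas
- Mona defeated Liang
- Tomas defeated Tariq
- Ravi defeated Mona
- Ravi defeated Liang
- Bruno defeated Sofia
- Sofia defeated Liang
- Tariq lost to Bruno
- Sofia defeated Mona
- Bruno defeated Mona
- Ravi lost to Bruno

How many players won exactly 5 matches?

3

Win totals: Ravi 3, Sofia 5, Mona 2, Liang 1, Tariq 0, Tomas 5, Bruno 5.
Exactly 5: Sofia, Tomas, Bruno — 3 players.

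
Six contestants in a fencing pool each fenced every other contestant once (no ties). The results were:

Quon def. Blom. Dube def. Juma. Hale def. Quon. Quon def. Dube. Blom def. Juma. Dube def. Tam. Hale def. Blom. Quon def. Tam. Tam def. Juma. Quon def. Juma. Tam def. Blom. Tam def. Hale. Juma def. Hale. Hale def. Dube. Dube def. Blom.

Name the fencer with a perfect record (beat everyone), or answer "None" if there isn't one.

None

Highest win total is Quon with 4 (out of 5 possible).
Quon lost to Hale, so no fencer went undefeated.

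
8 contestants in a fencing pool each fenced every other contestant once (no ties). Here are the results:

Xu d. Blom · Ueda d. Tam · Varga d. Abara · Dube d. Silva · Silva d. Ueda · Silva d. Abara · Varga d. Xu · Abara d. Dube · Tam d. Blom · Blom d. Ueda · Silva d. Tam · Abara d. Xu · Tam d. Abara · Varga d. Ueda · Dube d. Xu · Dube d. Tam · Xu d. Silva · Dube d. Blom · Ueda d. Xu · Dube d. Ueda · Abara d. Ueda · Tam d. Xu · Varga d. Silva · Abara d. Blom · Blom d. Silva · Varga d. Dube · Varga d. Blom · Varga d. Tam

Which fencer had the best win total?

Varga

Win totals: Blom 2, Silva 3, Tam 3, Abara 4, Dube 5, Ueda 2, Xu 2, Varga 7.
Varga leads with 7 wins (next highest: 5).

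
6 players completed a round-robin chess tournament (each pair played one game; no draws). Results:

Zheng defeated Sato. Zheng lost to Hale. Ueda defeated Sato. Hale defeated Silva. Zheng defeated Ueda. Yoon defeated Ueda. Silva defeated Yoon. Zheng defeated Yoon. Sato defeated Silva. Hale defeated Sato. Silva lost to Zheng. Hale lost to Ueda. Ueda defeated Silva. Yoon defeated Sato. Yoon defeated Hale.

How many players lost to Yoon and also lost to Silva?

Yoon beat: Hale, Ueda, Sato.
Silva beat: Yoon.
No one was beaten by both.

0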